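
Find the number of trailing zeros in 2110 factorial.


floor(2110/5) = 422
floor(2110/25) = 84
floor(2110/125) = 16
floor(2110/625) = 3
Total = 525

525 trailing zeros


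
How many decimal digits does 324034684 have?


324034684 has 9 digits in base 10
floor(log10(324034684)) + 1 = floor(8.5106) + 1 = 9

9 digits (base 10)


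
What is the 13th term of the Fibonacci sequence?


Sequence: 1, 1, 2, 3, 5, 8, 13, 21, 34, 55, 89, 144, 233
F(13) = 233


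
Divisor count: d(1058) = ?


1058 = 2^1 × 23^2
d(1058) = (1+1) × (2+1) = 6

6 divisors


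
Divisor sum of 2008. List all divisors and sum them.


Divisors of 2008: 1, 2, 4, 8, 251, 502, 1004, 2008
Sum = 1 + 2 + 4 + 8 + 251 + 502 + 1004 + 2008 = 3780

σ(2008) = 3780


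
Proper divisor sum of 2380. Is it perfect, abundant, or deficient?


Proper divisors: 1, 2, 4, 5, 7, 10, 14, 17, 20, 28, 34, 35, 68, 70, 85, 119, 140, 170, 238, 340, 476, 595, 1190
Sum = 1 + 2 + 4 + 5 + 7 + 10 + 14 + 17 + 20 + 28 + 34 + 35 + 68 + 70 + 85 + 119 + 140 + 170 + 238 + 340 + 476 + 595 + 1190 = 3668
3668 > 2380 → abundant

s(2380) = 3668 (abundant)


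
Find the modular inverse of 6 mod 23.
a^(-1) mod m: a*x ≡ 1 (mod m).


Use the extended Euclidean algorithm on (23, 6); each row r = 23*s + 6*t:
r=23, s=1, t=0
r=6, s=0, t=1
q=3: r=5, s=1, t=-3   [23*(1) + 6*(-3) = 5]
q=1: r=1, s=-1, t=4   [23*(-1) + 6*(4) = 1]
q=5: r=0, s=6, t=-23   [23*(6) + 6*(-23) = 0]
GCD = 1 with t = 4, so 6*(4) ≡ 1 (mod 23)
Inverse = 4 mod 23 = 4
Check: 6 * 4 = 24 ≡ 1 (mod 23)

6^(-1) ≡ 4 (mod 23)


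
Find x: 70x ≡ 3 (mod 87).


GCD(70, 87) = 1, unique solution
a^(-1) mod 87 = 46
x = 46 * 3 mod 87 = 51

x ≡ 51 (mod 87)


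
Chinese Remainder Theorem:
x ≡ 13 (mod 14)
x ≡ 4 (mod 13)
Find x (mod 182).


M = 14*13 = 182
M1 = M/14 = 13, M2 = M/13 = 14
M1^(-1) mod 14 = 13, M2^(-1) mod 13 = 1
x = 13*13*13 + 4*14*1 = 2253
2253 mod 182 = 69
Check: 69 mod 14 = 13 ✓, 69 mod 13 = 4 ✓

x ≡ 69 (mod 182)


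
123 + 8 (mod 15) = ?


123 + 8 = 131
131 mod 15 = 11


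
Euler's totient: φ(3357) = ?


3357 = 3^2 × 373
Prime factors: 3, 373
φ(3357) = 3357 × (1-1/3) × (1-1/373)
= 3357 × 2/3 × 372/373 = 2232

φ(3357) = 2232


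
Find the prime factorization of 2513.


2513 / 7 = 359
359 / 359 = 1
2513 = 7 × 359


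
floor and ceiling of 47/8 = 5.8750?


47/8 = 5.8750
floor = 5
ceil = 6

floor = 5, ceil = 6


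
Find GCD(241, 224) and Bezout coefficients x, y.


Tabular extended Euclidean (each row: r = 241*s + 224*t):
r=241, s=1, t=0
r=224, s=0, t=1
q=1: r=17, s=1, t=-1   [241*(1) + 224*(-1) = 17]
q=13: r=3, s=-13, t=14   [241*(-13) + 224*(14) = 3]
q=5: r=2, s=66, t=-71   [241*(66) + 224*(-71) = 2]
q=1: r=1, s=-79, t=85   [241*(-79) + 224*(85) = 1]
q=2: r=0, s=224, t=-241   [241*(224) + 224*(-241) = 0]
GCD = 1; from the row with r=1: x=-79, y=85
Check: 241*(-79) + 224*(85) = -19039 + 19040 = 1

GCD = 1, x = -79, y = 85


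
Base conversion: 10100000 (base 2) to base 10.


10100000 (base 2) = 160 (decimal)
160 (decimal) = 160 (base 10)


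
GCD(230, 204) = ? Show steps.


230 = 1 * 204 + 26
204 = 7 * 26 + 22
26 = 1 * 22 + 4
22 = 5 * 4 + 2
4 = 2 * 2 + 0
GCD = 2


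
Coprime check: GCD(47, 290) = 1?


Euclidean algorithm:
290 = 6 * 47 + 8
47 = 5 * 8 + 7
8 = 1 * 7 + 1
7 = 7 * 1 + 0
GCD(47, 290) = 1

Yes, coprime (GCD = 1)


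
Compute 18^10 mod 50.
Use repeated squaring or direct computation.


18^1 mod 50 = 18
18^2 mod 50 = 24
18^3 mod 50 = 32
18^4 mod 50 = 26
18^5 mod 50 = 18
18^6 mod 50 = 24
18^7 mod 50 = 32
18^8 mod 50 = 26
18^9 mod 50 = 18
18^10 mod 50 = 24


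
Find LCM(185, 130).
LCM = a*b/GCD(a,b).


GCD(185, 130) = 5
LCM = 185*130/5 = 24050/5 = 4810

LCM = 4810


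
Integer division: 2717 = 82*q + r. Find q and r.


2717 = 82 * 33 + 11
Check: 2706 + 11 = 2717

q = 33, r = 11


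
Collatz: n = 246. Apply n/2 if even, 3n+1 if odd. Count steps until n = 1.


246 → 123 → 370 → 185 → 556 → 278 → 139 → 418 → 209 → 628 → 314 → 157 → 472 → 236 → 118 → 59 → 178 → 89 → 268 → 134 → 67 → 202 → 101 → 304 → 152 → 76 → 38 → 19 → 58 → 29 → 88 → 44 → 22 → 11 → 34 → 17 → 52 → 26 → 13 → 40 → 20 → 10 → 5 → 16 → 8 → 4 → 2 → 1
Total steps = 47

47 steps


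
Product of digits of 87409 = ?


8 × 7 × 4 × 0 × 9 = 0


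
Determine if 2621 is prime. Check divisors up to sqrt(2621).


Check divisors up to sqrt(2621) = 51.1957
No divisors found.
2621 is prime.

Yes, 2621 is prime


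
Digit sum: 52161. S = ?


5 + 2 + 1 + 6 + 1 = 15


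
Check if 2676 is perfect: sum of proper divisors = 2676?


Proper divisors of 2676: 1, 2, 3, 4, 6, 12, 223, 446, 669, 892, 1338
Sum = 1 + 2 + 3 + 4 + 6 + 12 + 223 + 446 + 669 + 892 + 1338 = 3596

No, 2676 is not perfect (3596 ≠ 2676)


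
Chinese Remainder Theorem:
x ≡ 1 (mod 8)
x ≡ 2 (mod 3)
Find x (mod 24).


M = 8*3 = 24
M1 = M/8 = 3, M2 = M/3 = 8
M1^(-1) mod 8 = 3, M2^(-1) mod 3 = 2
x = 1*3*3 + 2*8*2 = 41
41 mod 24 = 17
Check: 17 mod 8 = 1 ✓, 17 mod 3 = 2 ✓

x ≡ 17 (mod 24)


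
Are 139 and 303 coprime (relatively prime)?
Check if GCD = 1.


Euclidean algorithm:
303 = 2 * 139 + 25
139 = 5 * 25 + 14
25 = 1 * 14 + 11
14 = 1 * 11 + 3
11 = 3 * 3 + 2
3 = 1 * 2 + 1
2 = 2 * 1 + 0
GCD(139, 303) = 1

Yes, coprime (GCD = 1)


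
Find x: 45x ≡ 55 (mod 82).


GCD(45, 82) = 1, unique solution
a^(-1) mod 82 = 31
x = 31 * 55 mod 82 = 65

x ≡ 65 (mod 82)


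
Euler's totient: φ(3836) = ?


3836 = 2^2 × 7 × 137
Prime factors: 2, 7, 137
φ(3836) = 3836 × (1-1/2) × (1-1/7) × (1-1/137)
= 3836 × 1/2 × 6/7 × 136/137 = 1632

φ(3836) = 1632


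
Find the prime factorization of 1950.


1950 / 2 = 975
975 / 3 = 325
325 / 5 = 65
65 / 5 = 13
13 / 13 = 1
1950 = 2 × 3 × 5^2 × 13


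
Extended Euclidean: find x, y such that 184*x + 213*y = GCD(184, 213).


Tabular extended Euclidean (each row: r = 184*s + 213*t):
r=184, s=1, t=0
r=213, s=0, t=1
q=0: r=184, s=1, t=0   [184*(1) + 213*(0) = 184]
q=1: r=29, s=-1, t=1   [184*(-1) + 213*(1) = 29]
q=6: r=10, s=7, t=-6   [184*(7) + 213*(-6) = 10]
q=2: r=9, s=-15, t=13   [184*(-15) + 213*(13) = 9]
q=1: r=1, s=22, t=-19   [184*(22) + 213*(-19) = 1]
q=9: r=0, s=-213, t=184   [184*(-213) + 213*(184) = 0]
GCD = 1; from the row with r=1: x=22, y=-19
Check: 184*(22) + 213*(-19) = 4048 - 4047 = 1

GCD = 1, x = 22, y = -19


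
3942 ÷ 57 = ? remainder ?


3942 = 57 * 69 + 9
Check: 3933 + 9 = 3942

q = 69, r = 9


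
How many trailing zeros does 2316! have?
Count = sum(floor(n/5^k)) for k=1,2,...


floor(2316/5) = 463
floor(2316/25) = 92
floor(2316/125) = 18
floor(2316/625) = 3
Total = 576

576 trailing zeros


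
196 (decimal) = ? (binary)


196 (base 10) = 196 (decimal)
196 (decimal) = 11000100 (base 2)


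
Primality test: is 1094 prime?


1094 / 2 = 547 (exact division)
1094 is NOT prime.

No, 1094 is not prime


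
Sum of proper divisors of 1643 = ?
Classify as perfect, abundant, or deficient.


Proper divisors: 1, 31, 53
Sum = 1 + 31 + 53 = 85
85 < 1643 → deficient

s(1643) = 85 (deficient)


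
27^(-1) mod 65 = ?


Use the extended Euclidean algorithm on (65, 27); each row r = 65*s + 27*t:
r=65, s=1, t=0
r=27, s=0, t=1
q=2: r=11, s=1, t=-2   [65*(1) + 27*(-2) = 11]
q=2: r=5, s=-2, t=5   [65*(-2) + 27*(5) = 5]
q=2: r=1, s=5, t=-12   [65*(5) + 27*(-12) = 1]
q=5: r=0, s=-27, t=65   [65*(-27) + 27*(65) = 0]
GCD = 1 with t = -12, so 27*(-12) ≡ 1 (mod 65)
Inverse = -12 mod 65 = 53
Check: 27 * 53 = 1431 ≡ 1 (mod 65)

27^(-1) ≡ 53 (mod 65)


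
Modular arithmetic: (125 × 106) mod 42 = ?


125 × 106 = 13250
13250 mod 42 = 20


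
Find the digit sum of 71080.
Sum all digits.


7 + 1 + 0 + 8 + 0 = 16


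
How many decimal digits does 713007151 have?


713007151 has 9 digits in base 10
floor(log10(713007151)) + 1 = floor(8.8531) + 1 = 9

9 digits (base 10)


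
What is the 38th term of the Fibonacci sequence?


Sequence: 1, 1, 2, 3, 5, 8, 13, 21, 34, 55, 89, 144, 233, 377, 610, 987, 1597, 2584, 4181, 6765, 10946, 17711, 28657, 46368, 75025, 121393, 196418, 317811, 514229, 832040, 1346269, 2178309, 3524578, 5702887, 9227465, 14930352, 24157817, 39088169
F(38) = 39088169


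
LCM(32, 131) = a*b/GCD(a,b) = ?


GCD(32, 131) = 1
LCM = 32*131/1 = 4192/1 = 4192

LCM = 4192


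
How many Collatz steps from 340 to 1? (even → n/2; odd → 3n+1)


340 → 170 → 85 → 256 → 128 → 64 → 32 → 16 → 8 → 4 → 2 → 1
Total steps = 11

11 steps


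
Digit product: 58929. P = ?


5 × 8 × 9 × 2 × 9 = 6480


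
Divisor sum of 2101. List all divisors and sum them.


Divisors of 2101: 1, 11, 191, 2101
Sum = 1 + 11 + 191 + 2101 = 2304

σ(2101) = 2304


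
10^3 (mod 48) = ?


10^1 mod 48 = 10
10^2 mod 48 = 4
10^3 mod 48 = 40


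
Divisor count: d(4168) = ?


4168 = 2^3 × 521^1
d(4168) = (3+1) × (1+1) = 8

8 divisors


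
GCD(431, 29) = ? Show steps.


431 = 14 * 29 + 25
29 = 1 * 25 + 4
25 = 6 * 4 + 1
4 = 4 * 1 + 0
GCD = 1


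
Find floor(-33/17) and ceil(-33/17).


-33/17 = -1.9412
floor = -2
ceil = -1

floor = -2, ceil = -1


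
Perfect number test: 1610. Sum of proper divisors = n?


Proper divisors of 1610: 1, 2, 5, 7, 10, 14, 23, 35, 46, 70, 115, 161, 230, 322, 805
Sum = 1 + 2 + 5 + 7 + 10 + 14 + 23 + 35 + 46 + 70 + 115 + 161 + 230 + 322 + 805 = 1846

No, 1610 is not perfect (1846 ≠ 1610)


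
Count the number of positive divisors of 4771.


4771 = 13^1 × 367^1
d(4771) = (1+1) × (1+1) = 4

4 divisors


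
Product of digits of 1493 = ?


1 × 4 × 9 × 3 = 108


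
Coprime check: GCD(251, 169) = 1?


Euclidean algorithm:
251 = 1 * 169 + 82
169 = 2 * 82 + 5
82 = 16 * 5 + 2
5 = 2 * 2 + 1
2 = 2 * 1 + 0
GCD(251, 169) = 1

Yes, coprime (GCD = 1)


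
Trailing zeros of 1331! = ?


floor(1331/5) = 266
floor(1331/25) = 53
floor(1331/125) = 10
floor(1331/625) = 2
Total = 331

331 trailing zeros


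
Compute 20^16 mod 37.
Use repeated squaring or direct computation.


20^1 mod 37 = 20
20^2 mod 37 = 30
20^3 mod 37 = 8
20^4 mod 37 = 12
20^5 mod 37 = 18
20^6 mod 37 = 27
20^7 mod 37 = 22
20^8 mod 37 = 33
20^9 mod 37 = 31
20^10 mod 37 = 28
20^11 mod 37 = 5
20^12 mod 37 = 26
20^13 mod 37 = 2
20^14 mod 37 = 3
20^15 mod 37 = 23
20^16 mod 37 = 16


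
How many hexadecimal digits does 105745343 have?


105745343 in base 16 = 64D8BBF
Number of digits = 7

7 digits (base 16)


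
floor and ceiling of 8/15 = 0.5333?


8/15 = 0.5333
floor = 0
ceil = 1

floor = 0, ceil = 1


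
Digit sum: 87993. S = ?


8 + 7 + 9 + 9 + 3 = 36


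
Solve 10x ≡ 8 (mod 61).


GCD(10, 61) = 1, unique solution
a^(-1) mod 61 = 55
x = 55 * 8 mod 61 = 13

x ≡ 13 (mod 61)


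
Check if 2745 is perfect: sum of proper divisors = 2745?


Proper divisors of 2745: 1, 3, 5, 9, 15, 45, 61, 183, 305, 549, 915
Sum = 1 + 3 + 5 + 9 + 15 + 45 + 61 + 183 + 305 + 549 + 915 = 2091

No, 2745 is not perfect (2091 ≠ 2745)


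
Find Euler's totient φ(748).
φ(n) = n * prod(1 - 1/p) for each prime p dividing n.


748 = 2^2 × 11 × 17
Prime factors: 2, 11, 17
φ(748) = 748 × (1-1/2) × (1-1/11) × (1-1/17)
= 748 × 1/2 × 10/11 × 16/17 = 320

φ(748) = 320


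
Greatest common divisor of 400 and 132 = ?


400 = 3 * 132 + 4
132 = 33 * 4 + 0
GCD = 4


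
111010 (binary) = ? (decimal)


111010 (base 2) = 58 (decimal)
58 (decimal) = 58 (base 10)


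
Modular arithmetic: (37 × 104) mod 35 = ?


37 × 104 = 3848
3848 mod 35 = 33


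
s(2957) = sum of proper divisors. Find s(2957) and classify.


Proper divisors: 1
Sum = 1 = 1
1 < 2957 → deficient

s(2957) = 1 (deficient)


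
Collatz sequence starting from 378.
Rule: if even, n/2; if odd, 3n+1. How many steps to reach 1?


378 → 189 → 568 → 284 → 142 → 71 → 214 → 107 → 322 → 161 → 484 → 242 → 121 → 364 → 182 → 91 → 274 → 137 → 412 → 206 → 103 → 310 → 155 → 466 → 233 → 700 → 350 → 175 → 526 → 263 → 790 → 395 → 1186 → 593 → 1780 → 890 → 445 → 1336 → 668 → 334 → 167 → 502 → 251 → 754 → 377 → 1132 → 566 → 283 → 850 → 425 → 1276 → 638 → 319 → 958 → 479 → 1438 → 719 → 2158 → 1079 → 3238 → 1619 → 4858 → 2429 → 7288 → 3644 → 1822 → 911 → 2734 → 1367 → 4102 → 2051 → 6154 → 3077 → 9232 → 4616 → 2308 → 1154 → 577 → 1732 → 866 → 433 → 1300 → 650 → 325 → 976 → 488 → 244 → 122 → 61 → 184 → 92 → 46 → 23 → 70 → 35 → 106 → 53 → 160 → 80 → 40 → 20 → 10 → 5 → 16 → 8 → 4 → 2 → 1
Total steps = 107

107 steps


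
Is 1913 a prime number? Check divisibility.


Check divisors up to sqrt(1913) = 43.7379
No divisors found.
1913 is prime.

Yes, 1913 is prime


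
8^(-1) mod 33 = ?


Use the extended Euclidean algorithm on (33, 8); each row r = 33*s + 8*t:
r=33, s=1, t=0
r=8, s=0, t=1
q=4: r=1, s=1, t=-4   [33*(1) + 8*(-4) = 1]
q=8: r=0, s=-8, t=33   [33*(-8) + 8*(33) = 0]
GCD = 1 with t = -4, so 8*(-4) ≡ 1 (mod 33)
Inverse = -4 mod 33 = 29
Check: 8 * 29 = 232 ≡ 1 (mod 33)

8^(-1) ≡ 29 (mod 33)


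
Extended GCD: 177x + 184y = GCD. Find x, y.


Tabular extended Euclidean (each row: r = 177*s + 184*t):
r=177, s=1, t=0
r=184, s=0, t=1
q=0: r=177, s=1, t=0   [177*(1) + 184*(0) = 177]
q=1: r=7, s=-1, t=1   [177*(-1) + 184*(1) = 7]
q=25: r=2, s=26, t=-25   [177*(26) + 184*(-25) = 2]
q=3: r=1, s=-79, t=76   [177*(-79) + 184*(76) = 1]
q=2: r=0, s=184, t=-177   [177*(184) + 184*(-177) = 0]
GCD = 1; from the row with r=1: x=-79, y=76
Check: 177*(-79) + 184*(76) = -13983 + 13984 = 1

GCD = 1, x = -79, y = 76


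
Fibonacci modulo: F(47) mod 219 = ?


F(k) mod 219 for k=1..47:
1, 1, 2, 3, 5, 8, 13, 21, 34, 55, 89, 144, 14, 158, 172, 111, 64, 175, 20, 195, 215, 191, 187, 159, 127, 67, 194, 42, 17, 59, 76, 135, 211, 127, 119, 27, 146, 173, 100, 54, 154, 208, 143, 132, 56, 188, 25
F(47) mod 219 = 25


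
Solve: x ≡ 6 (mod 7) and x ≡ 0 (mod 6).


M = 7*6 = 42
M1 = M/7 = 6, M2 = M/6 = 7
M1^(-1) mod 7 = 6, M2^(-1) mod 6 = 1
x = 6*6*6 + 0*7*1 = 216
216 mod 42 = 6
Check: 6 mod 7 = 6 ✓, 6 mod 6 = 0 ✓

x ≡ 6 (mod 42)


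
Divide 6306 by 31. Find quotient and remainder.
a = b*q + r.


6306 = 31 * 203 + 13
Check: 6293 + 13 = 6306

q = 203, r = 13


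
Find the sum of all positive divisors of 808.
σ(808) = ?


Divisors of 808: 1, 2, 4, 8, 101, 202, 404, 808
Sum = 1 + 2 + 4 + 8 + 101 + 202 + 404 + 808 = 1530

σ(808) = 1530


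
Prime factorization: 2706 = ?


2706 / 2 = 1353
1353 / 3 = 451
451 / 11 = 41
41 / 41 = 1
2706 = 2 × 3 × 11 × 41


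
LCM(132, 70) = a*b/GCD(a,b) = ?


GCD(132, 70) = 2
LCM = 132*70/2 = 9240/2 = 4620

LCM = 4620


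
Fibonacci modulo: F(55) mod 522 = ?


F(k) mod 522 for k=1..55:
1, 1, 2, 3, 5, 8, 13, 21, 34, 55, 89, 144, 233, 377, 88, 465, 31, 496, 5, 501, 506, 485, 469, 432, 379, 289, 146, 435, 59, 494, 31, 3, 34, 37, 71, 108, 179, 287, 466, 231, 175, 406, 59, 465, 2, 467, 469, 414, 361, 253, 92, 345, 437, 260, 175
F(55) mod 522 = 175


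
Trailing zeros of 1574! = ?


floor(1574/5) = 314
floor(1574/25) = 62
floor(1574/125) = 12
floor(1574/625) = 2
Total = 390

390 trailing zeros


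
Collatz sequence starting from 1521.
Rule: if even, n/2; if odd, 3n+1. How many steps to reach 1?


1521 → 4564 → 2282 → 1141 → 3424 → 1712 → 856 → 428 → 214 → 107 → 322 → 161 → 484 → 242 → 121 → 364 → 182 → 91 → 274 → 137 → 412 → 206 → 103 → 310 → 155 → 466 → 233 → 700 → 350 → 175 → 526 → 263 → 790 → 395 → 1186 → 593 → 1780 → 890 → 445 → 1336 → 668 → 334 → 167 → 502 → 251 → 754 → 377 → 1132 → 566 → 283 → 850 → 425 → 1276 → 638 → 319 → 958 → 479 → 1438 → 719 → 2158 → 1079 → 3238 → 1619 → 4858 → 2429 → 7288 → 3644 → 1822 → 911 → 2734 → 1367 → 4102 → 2051 → 6154 → 3077 → 9232 → 4616 → 2308 → 1154 → 577 → 1732 → 866 → 433 → 1300 → 650 → 325 → 976 → 488 → 244 → 122 → 61 → 184 → 92 → 46 → 23 → 70 → 35 → 106 → 53 → 160 → 80 → 40 → 20 → 10 → 5 → 16 → 8 → 4 → 2 → 1
Total steps = 109

109 steps


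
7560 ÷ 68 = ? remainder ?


7560 = 68 * 111 + 12
Check: 7548 + 12 = 7560

q = 111, r = 12


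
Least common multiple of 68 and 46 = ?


GCD(68, 46) = 2
LCM = 68*46/2 = 3128/2 = 1564

LCM = 1564


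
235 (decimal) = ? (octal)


235 (base 10) = 235 (decimal)
235 (decimal) = 353 (base 8)


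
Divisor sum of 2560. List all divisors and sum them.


Divisors of 2560: 1, 2, 4, 5, 8, 10, 16, 20, 32, 40, 64, 80, 128, 160, 256, 320, 512, 640, 1280, 2560
Sum = 1 + 2 + 4 + 5 + 8 + 10 + 16 + 20 + 32 + 40 + 64 + 80 + 128 + 160 + 256 + 320 + 512 + 640 + 1280 + 2560 = 6138

σ(2560) = 6138


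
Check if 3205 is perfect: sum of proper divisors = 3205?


Proper divisors of 3205: 1, 5, 641
Sum = 1 + 5 + 641 = 647

No, 3205 is not perfect (647 ≠ 3205)


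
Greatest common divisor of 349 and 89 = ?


349 = 3 * 89 + 82
89 = 1 * 82 + 7
82 = 11 * 7 + 5
7 = 1 * 5 + 2
5 = 2 * 2 + 1
2 = 2 * 1 + 0
GCD = 1


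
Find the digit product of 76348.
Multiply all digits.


7 × 6 × 3 × 4 × 8 = 4032


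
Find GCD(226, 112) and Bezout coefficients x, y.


Tabular extended Euclidean (each row: r = 226*s + 112*t):
r=226, s=1, t=0
r=112, s=0, t=1
q=2: r=2, s=1, t=-2   [226*(1) + 112*(-2) = 2]
q=56: r=0, s=-56, t=113   [226*(-56) + 112*(113) = 0]
GCD = 2; from the row with r=2: x=1, y=-2
Check: 226*(1) + 112*(-2) = 226 - 224 = 2

GCD = 2, x = 1, y = -2


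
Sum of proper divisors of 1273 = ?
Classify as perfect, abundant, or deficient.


Proper divisors: 1, 19, 67
Sum = 1 + 19 + 67 = 87
87 < 1273 → deficient

s(1273) = 87 (deficient)


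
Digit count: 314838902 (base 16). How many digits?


314838902 in base 16 = 12C40F76
Number of digits = 8

8 digits (base 16)


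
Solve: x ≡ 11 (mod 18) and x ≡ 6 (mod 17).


M = 18*17 = 306
M1 = M/18 = 17, M2 = M/17 = 18
M1^(-1) mod 18 = 17, M2^(-1) mod 17 = 1
x = 11*17*17 + 6*18*1 = 3287
3287 mod 306 = 227
Check: 227 mod 18 = 11 ✓, 227 mod 17 = 6 ✓

x ≡ 227 (mod 306)


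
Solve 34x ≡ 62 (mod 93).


GCD(34, 93) = 1, unique solution
a^(-1) mod 93 = 52
x = 52 * 62 mod 93 = 62

x ≡ 62 (mod 93)


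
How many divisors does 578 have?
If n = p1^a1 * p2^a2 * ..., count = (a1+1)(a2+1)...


578 = 2^1 × 17^2
d(578) = (1+1) × (2+1) = 6

6 divisors


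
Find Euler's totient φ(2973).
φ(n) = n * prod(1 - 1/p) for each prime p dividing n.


2973 = 3 × 991
Prime factors: 3, 991
φ(2973) = 2973 × (1-1/3) × (1-1/991)
= 2973 × 2/3 × 990/991 = 1980

φ(2973) = 1980


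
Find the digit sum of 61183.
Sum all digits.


6 + 1 + 1 + 8 + 3 = 19


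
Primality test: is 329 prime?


329 / 7 = 47 (exact division)
329 is NOT prime.

No, 329 is not prime


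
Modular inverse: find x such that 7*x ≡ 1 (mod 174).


Use the extended Euclidean algorithm on (174, 7); each row r = 174*s + 7*t:
r=174, s=1, t=0
r=7, s=0, t=1
q=24: r=6, s=1, t=-24   [174*(1) + 7*(-24) = 6]
q=1: r=1, s=-1, t=25   [174*(-1) + 7*(25) = 1]
q=6: r=0, s=7, t=-174   [174*(7) + 7*(-174) = 0]
GCD = 1 with t = 25, so 7*(25) ≡ 1 (mod 174)
Inverse = 25 mod 174 = 25
Check: 7 * 25 = 175 ≡ 1 (mod 174)

7^(-1) ≡ 25 (mod 174)


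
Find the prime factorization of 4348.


4348 / 2 = 2174
2174 / 2 = 1087
1087 / 1087 = 1
4348 = 2^2 × 1087


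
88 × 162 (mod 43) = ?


88 × 162 = 14256
14256 mod 43 = 23


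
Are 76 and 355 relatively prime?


Euclidean algorithm:
355 = 4 * 76 + 51
76 = 1 * 51 + 25
51 = 2 * 25 + 1
25 = 25 * 1 + 0
GCD(76, 355) = 1

Yes, coprime (GCD = 1)


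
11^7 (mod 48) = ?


11^1 mod 48 = 11
11^2 mod 48 = 25
11^3 mod 48 = 35
11^4 mod 48 = 1
11^5 mod 48 = 11
11^6 mod 48 = 25
11^7 mod 48 = 35


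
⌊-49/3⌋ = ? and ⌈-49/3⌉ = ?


-49/3 = -16.3333
floor = -17
ceil = -16

floor = -17, ceil = -16


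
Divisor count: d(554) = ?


554 = 2^1 × 277^1
d(554) = (1+1) × (1+1) = 4

4 divisors


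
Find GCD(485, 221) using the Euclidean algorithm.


485 = 2 * 221 + 43
221 = 5 * 43 + 6
43 = 7 * 6 + 1
6 = 6 * 1 + 0
GCD = 1


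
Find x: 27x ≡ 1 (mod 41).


GCD(27, 41) = 1, unique solution
a^(-1) mod 41 = 38
x = 38 * 1 mod 41 = 38

x ≡ 38 (mod 41)


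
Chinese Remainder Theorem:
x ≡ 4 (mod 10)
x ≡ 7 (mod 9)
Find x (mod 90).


M = 10*9 = 90
M1 = M/10 = 9, M2 = M/9 = 10
M1^(-1) mod 10 = 9, M2^(-1) mod 9 = 1
x = 4*9*9 + 7*10*1 = 394
394 mod 90 = 34
Check: 34 mod 10 = 4 ✓, 34 mod 9 = 7 ✓

x ≡ 34 (mod 90)


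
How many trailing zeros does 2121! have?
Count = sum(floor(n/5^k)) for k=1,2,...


floor(2121/5) = 424
floor(2121/25) = 84
floor(2121/125) = 16
floor(2121/625) = 3
Total = 527

527 trailing zeros


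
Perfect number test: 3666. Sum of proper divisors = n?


Proper divisors of 3666: 1, 2, 3, 6, 13, 26, 39, 47, 78, 94, 141, 282, 611, 1222, 1833
Sum = 1 + 2 + 3 + 6 + 13 + 26 + 39 + 47 + 78 + 94 + 141 + 282 + 611 + 1222 + 1833 = 4398

No, 3666 is not perfect (4398 ≠ 3666)


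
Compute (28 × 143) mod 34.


28 × 143 = 4004
4004 mod 34 = 26


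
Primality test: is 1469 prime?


1469 / 13 = 113 (exact division)
1469 is NOT prime.

No, 1469 is not prime


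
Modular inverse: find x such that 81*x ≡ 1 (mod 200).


Use the extended Euclidean algorithm on (200, 81); each row r = 200*s + 81*t:
r=200, s=1, t=0
r=81, s=0, t=1
q=2: r=38, s=1, t=-2   [200*(1) + 81*(-2) = 38]
q=2: r=5, s=-2, t=5   [200*(-2) + 81*(5) = 5]
q=7: r=3, s=15, t=-37   [200*(15) + 81*(-37) = 3]
q=1: r=2, s=-17, t=42   [200*(-17) + 81*(42) = 2]
q=1: r=1, s=32, t=-79   [200*(32) + 81*(-79) = 1]
q=2: r=0, s=-81, t=200   [200*(-81) + 81*(200) = 0]
GCD = 1 with t = -79, so 81*(-79) ≡ 1 (mod 200)
Inverse = -79 mod 200 = 121
Check: 81 * 121 = 9801 ≡ 1 (mod 200)

81^(-1) ≡ 121 (mod 200)


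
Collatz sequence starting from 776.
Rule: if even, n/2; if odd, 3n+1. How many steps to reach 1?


776 → 388 → 194 → 97 → 292 → 146 → 73 → 220 → 110 → 55 → 166 → 83 → 250 → 125 → 376 → 188 → 94 → 47 → 142 → 71 → 214 → 107 → 322 → 161 → 484 → 242 → 121 → 364 → 182 → 91 → 274 → 137 → 412 → 206 → 103 → 310 → 155 → 466 → 233 → 700 → 350 → 175 → 526 → 263 → 790 → 395 → 1186 → 593 → 1780 → 890 → 445 → 1336 → 668 → 334 → 167 → 502 → 251 → 754 → 377 → 1132 → 566 → 283 → 850 → 425 → 1276 → 638 → 319 → 958 → 479 → 1438 → 719 → 2158 → 1079 → 3238 → 1619 → 4858 → 2429 → 7288 → 3644 → 1822 → 911 → 2734 → 1367 → 4102 → 2051 → 6154 → 3077 → 9232 → 4616 → 2308 → 1154 → 577 → 1732 → 866 → 433 → 1300 → 650 → 325 → 976 → 488 → 244 → 122 → 61 → 184 → 92 → 46 → 23 → 70 → 35 → 106 → 53 → 160 → 80 → 40 → 20 → 10 → 5 → 16 → 8 → 4 → 2 → 1
Total steps = 121

121 steps


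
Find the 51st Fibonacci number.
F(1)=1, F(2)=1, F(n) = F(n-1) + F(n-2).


Sequence: 1, 1, 2, 3, 5, 8, 13, 21, 34, 55, 89, 144, 233, 377, 610, 987, 1597, 2584, 4181, 6765, 10946, 17711, 28657, 46368, 75025, 121393, 196418, 317811, 514229, 832040, 1346269, 2178309, 3524578, 5702887, 9227465, 14930352, 24157817, 39088169, 63245986, 102334155, 165580141, 267914296, 433494437, 701408733, 1134903170, 1836311903, 2971215073, 4807526976, 7778742049, 12586269025, 20365011074
F(51) = 20365011074


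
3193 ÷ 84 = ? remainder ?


3193 = 84 * 38 + 1
Check: 3192 + 1 = 3193

q = 38, r = 1


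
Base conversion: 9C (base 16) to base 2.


9C (base 16) = 156 (decimal)
156 (decimal) = 10011100 (base 2)


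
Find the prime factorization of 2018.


2018 / 2 = 1009
1009 / 1009 = 1
2018 = 2 × 1009


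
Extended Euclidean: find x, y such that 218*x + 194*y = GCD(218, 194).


Tabular extended Euclidean (each row: r = 218*s + 194*t):
r=218, s=1, t=0
r=194, s=0, t=1
q=1: r=24, s=1, t=-1   [218*(1) + 194*(-1) = 24]
q=8: r=2, s=-8, t=9   [218*(-8) + 194*(9) = 2]
q=12: r=0, s=97, t=-109   [218*(97) + 194*(-109) = 0]
GCD = 2; from the row with r=2: x=-8, y=9
Check: 218*(-8) + 194*(9) = -1744 + 1746 = 2

GCD = 2, x = -8, y = 9


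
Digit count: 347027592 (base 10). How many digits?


347027592 has 9 digits in base 10
floor(log10(347027592)) + 1 = floor(8.5404) + 1 = 9

9 digits (base 10)


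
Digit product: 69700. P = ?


6 × 9 × 7 × 0 × 0 = 0


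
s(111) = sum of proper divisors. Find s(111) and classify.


Proper divisors: 1, 3, 37
Sum = 1 + 3 + 37 = 41
41 < 111 → deficient

s(111) = 41 (deficient)


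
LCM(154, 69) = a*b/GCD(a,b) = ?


GCD(154, 69) = 1
LCM = 154*69/1 = 10626/1 = 10626

LCM = 10626


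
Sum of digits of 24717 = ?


2 + 4 + 7 + 1 + 7 = 21


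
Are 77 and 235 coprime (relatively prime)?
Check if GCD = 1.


Euclidean algorithm:
235 = 3 * 77 + 4
77 = 19 * 4 + 1
4 = 4 * 1 + 0
GCD(77, 235) = 1

Yes, coprime (GCD = 1)


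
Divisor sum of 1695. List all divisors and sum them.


Divisors of 1695: 1, 3, 5, 15, 113, 339, 565, 1695
Sum = 1 + 3 + 5 + 15 + 113 + 339 + 565 + 1695 = 2736

σ(1695) = 2736


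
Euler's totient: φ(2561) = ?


2561 = 13 × 197
Prime factors: 13, 197
φ(2561) = 2561 × (1-1/13) × (1-1/197)
= 2561 × 12/13 × 196/197 = 2352

φ(2561) = 2352


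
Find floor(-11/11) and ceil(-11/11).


-11/11 = -1.0000
floor = -1
ceil = -1

floor = -1, ceil = -1


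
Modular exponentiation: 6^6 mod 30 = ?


6^1 mod 30 = 6
6^2 mod 30 = 6
6^3 mod 30 = 6
6^4 mod 30 = 6
6^5 mod 30 = 6
6^6 mod 30 = 6


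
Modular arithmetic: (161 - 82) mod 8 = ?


161 - 82 = 79
79 mod 8 = 7


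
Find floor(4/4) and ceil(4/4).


4/4 = 1.0000
floor = 1
ceil = 1

floor = 1, ceil = 1


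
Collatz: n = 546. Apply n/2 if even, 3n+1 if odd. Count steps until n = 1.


546 → 273 → 820 → 410 → 205 → 616 → 308 → 154 → 77 → 232 → 116 → 58 → 29 → 88 → 44 → 22 → 11 → 34 → 17 → 52 → 26 → 13 → 40 → 20 → 10 → 5 → 16 → 8 → 4 → 2 → 1
Total steps = 30

30 steps


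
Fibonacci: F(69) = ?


Sequence: 1, 1, 2, 3, 5, 8, 13, 21, 34, 55, 89, 144, 233, 377, 610, 987, 1597, 2584, 4181, 6765, 10946, 17711, 28657, 46368, 75025, 121393, 196418, 317811, 514229, 832040, 1346269, 2178309, 3524578, 5702887, 9227465, 14930352, 24157817, 39088169, 63245986, 102334155, 165580141, 267914296, 433494437, 701408733, 1134903170, 1836311903, 2971215073, 4807526976, 7778742049, 12586269025, 20365011074, 32951280099, 53316291173, 86267571272, 139583862445, 225851433717, 365435296162, 591286729879, 956722026041, 1548008755920, 2504730781961, 4052739537881, 6557470319842, 10610209857723, 17167680177565, 27777890035288, 44945570212853, 72723460248141, 117669030460994
F(69) = 117669030460994


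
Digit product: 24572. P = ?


2 × 4 × 5 × 7 × 2 = 560


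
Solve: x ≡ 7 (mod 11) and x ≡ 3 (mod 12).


M = 11*12 = 132
M1 = M/11 = 12, M2 = M/12 = 11
M1^(-1) mod 11 = 1, M2^(-1) mod 12 = 11
x = 7*12*1 + 3*11*11 = 447
447 mod 132 = 51
Check: 51 mod 11 = 7 ✓, 51 mod 12 = 3 ✓

x ≡ 51 (mod 132)


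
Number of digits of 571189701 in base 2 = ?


571189701 in base 2 = 100010000010111010100111000101
Number of digits = 30

30 digits (base 2)


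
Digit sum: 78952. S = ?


7 + 8 + 9 + 5 + 2 = 31


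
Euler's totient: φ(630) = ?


630 = 2 × 3^2 × 5 × 7
Prime factors: 2, 3, 5, 7
φ(630) = 630 × (1-1/2) × (1-1/3) × (1-1/5) × (1-1/7)
= 630 × 1/2 × 2/3 × 4/5 × 6/7 = 144

φ(630) = 144


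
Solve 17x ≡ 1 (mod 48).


GCD(17, 48) = 1, unique solution
a^(-1) mod 48 = 17
x = 17 * 1 mod 48 = 17

x ≡ 17 (mod 48)


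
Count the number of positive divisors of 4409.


4409 = 4409^1
d(4409) = (1+1) = 2

2 divisors


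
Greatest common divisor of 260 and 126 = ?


260 = 2 * 126 + 8
126 = 15 * 8 + 6
8 = 1 * 6 + 2
6 = 3 * 2 + 0
GCD = 2


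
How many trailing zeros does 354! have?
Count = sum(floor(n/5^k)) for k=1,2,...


floor(354/5) = 70
floor(354/25) = 14
floor(354/125) = 2
Total = 86

86 trailing zeros


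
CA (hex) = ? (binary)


CA (base 16) = 202 (decimal)
202 (decimal) = 11001010 (base 2)


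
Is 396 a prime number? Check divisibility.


396 / 2 = 198 (exact division)
396 is NOT prime.

No, 396 is not prime


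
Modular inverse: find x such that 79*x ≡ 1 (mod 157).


Use the extended Euclidean algorithm on (157, 79); each row r = 157*s + 79*t:
r=157, s=1, t=0
r=79, s=0, t=1
q=1: r=78, s=1, t=-1   [157*(1) + 79*(-1) = 78]
q=1: r=1, s=-1, t=2   [157*(-1) + 79*(2) = 1]
q=78: r=0, s=79, t=-157   [157*(79) + 79*(-157) = 0]
GCD = 1 with t = 2, so 79*(2) ≡ 1 (mod 157)
Inverse = 2 mod 157 = 2
Check: 79 * 2 = 158 ≡ 1 (mod 157)

79^(-1) ≡ 2 (mod 157)


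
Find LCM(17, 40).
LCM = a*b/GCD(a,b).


GCD(17, 40) = 1
LCM = 17*40/1 = 680/1 = 680

LCM = 680


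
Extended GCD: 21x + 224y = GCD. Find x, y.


Tabular extended Euclidean (each row: r = 21*s + 224*t):
r=21, s=1, t=0
r=224, s=0, t=1
q=0: r=21, s=1, t=0   [21*(1) + 224*(0) = 21]
q=10: r=14, s=-10, t=1   [21*(-10) + 224*(1) = 14]
q=1: r=7, s=11, t=-1   [21*(11) + 224*(-1) = 7]
q=2: r=0, s=-32, t=3   [21*(-32) + 224*(3) = 0]
GCD = 7; from the row with r=7: x=11, y=-1
Check: 21*(11) + 224*(-1) = 231 - 224 = 7

GCD = 7, x = 11, y = -1


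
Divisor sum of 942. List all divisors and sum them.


Divisors of 942: 1, 2, 3, 6, 157, 314, 471, 942
Sum = 1 + 2 + 3 + 6 + 157 + 314 + 471 + 942 = 1896

σ(942) = 1896


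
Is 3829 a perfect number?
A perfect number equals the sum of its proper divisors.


Proper divisors of 3829: 1, 7, 547
Sum = 1 + 7 + 547 = 555

No, 3829 is not perfect (555 ≠ 3829)


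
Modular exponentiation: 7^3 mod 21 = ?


7^1 mod 21 = 7
7^2 mod 21 = 7
7^3 mod 21 = 7


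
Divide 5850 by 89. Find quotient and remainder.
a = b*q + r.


5850 = 89 * 65 + 65
Check: 5785 + 65 = 5850

q = 65, r = 65


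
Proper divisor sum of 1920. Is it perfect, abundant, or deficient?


Proper divisors: 1, 2, 3, 4, 5, 6, 8, 10, 12, 15, 16, 20, 24, 30, 32, 40, 48, 60, 64, 80, 96, 120, 128, 160, 192, 240, 320, 384, 480, 640, 960
Sum = 1 + 2 + 3 + 4 + 5 + 6 + 8 + 10 + 12 + 15 + 16 + 20 + 24 + 30 + 32 + 40 + 48 + 60 + 64 + 80 + 96 + 120 + 128 + 160 + 192 + 240 + 320 + 384 + 480 + 640 + 960 = 4200
4200 > 1920 → abundant

s(1920) = 4200 (abundant)


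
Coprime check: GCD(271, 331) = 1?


Euclidean algorithm:
331 = 1 * 271 + 60
271 = 4 * 60 + 31
60 = 1 * 31 + 29
31 = 1 * 29 + 2
29 = 14 * 2 + 1
2 = 2 * 1 + 0
GCD(271, 331) = 1

Yes, coprime (GCD = 1)


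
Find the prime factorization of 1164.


1164 / 2 = 582
582 / 2 = 291
291 / 3 = 97
97 / 97 = 1
1164 = 2^2 × 3 × 97


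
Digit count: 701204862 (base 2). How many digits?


701204862 in base 2 = 101001110010111000100101111110
Number of digits = 30

30 digits (base 2)


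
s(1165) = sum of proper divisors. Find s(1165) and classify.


Proper divisors: 1, 5, 233
Sum = 1 + 5 + 233 = 239
239 < 1165 → deficient

s(1165) = 239 (deficient)


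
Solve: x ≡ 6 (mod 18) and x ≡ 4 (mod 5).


M = 18*5 = 90
M1 = M/18 = 5, M2 = M/5 = 18
M1^(-1) mod 18 = 11, M2^(-1) mod 5 = 2
x = 6*5*11 + 4*18*2 = 474
474 mod 90 = 24
Check: 24 mod 18 = 6 ✓, 24 mod 5 = 4 ✓

x ≡ 24 (mod 90)


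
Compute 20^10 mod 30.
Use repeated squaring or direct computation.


20^1 mod 30 = 20
20^2 mod 30 = 10
20^3 mod 30 = 20
20^4 mod 30 = 10
20^5 mod 30 = 20
20^6 mod 30 = 10
20^7 mod 30 = 20
20^8 mod 30 = 10
20^9 mod 30 = 20
20^10 mod 30 = 10


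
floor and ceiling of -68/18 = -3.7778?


-68/18 = -3.7778
floor = -4
ceil = -3

floor = -4, ceil = -3


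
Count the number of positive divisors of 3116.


3116 = 2^2 × 19^1 × 41^1
d(3116) = (2+1) × (1+1) × (1+1) = 12

12 divisors


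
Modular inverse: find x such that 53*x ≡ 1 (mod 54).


Use the extended Euclidean algorithm on (54, 53); each row r = 54*s + 53*t:
r=54, s=1, t=0
r=53, s=0, t=1
q=1: r=1, s=1, t=-1   [54*(1) + 53*(-1) = 1]
q=53: r=0, s=-53, t=54   [54*(-53) + 53*(54) = 0]
GCD = 1 with t = -1, so 53*(-1) ≡ 1 (mod 54)
Inverse = -1 mod 54 = 53
Check: 53 * 53 = 2809 ≡ 1 (mod 54)

53^(-1) ≡ 53 (mod 54)


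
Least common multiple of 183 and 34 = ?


GCD(183, 34) = 1
LCM = 183*34/1 = 6222/1 = 6222

LCM = 6222


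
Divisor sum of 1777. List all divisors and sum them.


Divisors of 1777: 1, 1777
Sum = 1 + 1777 = 1778

σ(1777) = 1778


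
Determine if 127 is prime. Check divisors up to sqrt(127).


Check divisors up to sqrt(127) = 11.2694
No divisors found.
127 is prime.

Yes, 127 is prime


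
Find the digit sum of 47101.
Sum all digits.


4 + 7 + 1 + 0 + 1 = 13


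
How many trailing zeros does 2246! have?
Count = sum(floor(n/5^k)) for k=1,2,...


floor(2246/5) = 449
floor(2246/25) = 89
floor(2246/125) = 17
floor(2246/625) = 3
Total = 558

558 trailing zeros


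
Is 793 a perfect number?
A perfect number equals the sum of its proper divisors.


Proper divisors of 793: 1, 13, 61
Sum = 1 + 13 + 61 = 75

No, 793 is not perfect (75 ≠ 793)


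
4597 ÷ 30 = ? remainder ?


4597 = 30 * 153 + 7
Check: 4590 + 7 = 4597

q = 153, r = 7


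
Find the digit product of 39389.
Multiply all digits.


3 × 9 × 3 × 8 × 9 = 5832


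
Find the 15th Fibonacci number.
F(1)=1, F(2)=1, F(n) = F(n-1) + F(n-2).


Sequence: 1, 1, 2, 3, 5, 8, 13, 21, 34, 55, 89, 144, 233, 377, 610
F(15) = 610


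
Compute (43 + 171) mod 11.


43 + 171 = 214
214 mod 11 = 5


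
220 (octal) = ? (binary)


220 (base 8) = 144 (decimal)
144 (decimal) = 10010000 (base 2)


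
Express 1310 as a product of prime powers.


1310 / 2 = 655
655 / 5 = 131
131 / 131 = 1
1310 = 2 × 5 × 131


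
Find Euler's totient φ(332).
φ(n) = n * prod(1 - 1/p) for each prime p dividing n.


332 = 2^2 × 83
Prime factors: 2, 83
φ(332) = 332 × (1-1/2) × (1-1/83)
= 332 × 1/2 × 82/83 = 164

φ(332) = 164


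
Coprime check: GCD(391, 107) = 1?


Euclidean algorithm:
391 = 3 * 107 + 70
107 = 1 * 70 + 37
70 = 1 * 37 + 33
37 = 1 * 33 + 4
33 = 8 * 4 + 1
4 = 4 * 1 + 0
GCD(391, 107) = 1

Yes, coprime (GCD = 1)


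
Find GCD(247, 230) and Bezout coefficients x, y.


Tabular extended Euclidean (each row: r = 247*s + 230*t):
r=247, s=1, t=0
r=230, s=0, t=1
q=1: r=17, s=1, t=-1   [247*(1) + 230*(-1) = 17]
q=13: r=9, s=-13, t=14   [247*(-13) + 230*(14) = 9]
q=1: r=8, s=14, t=-15   [247*(14) + 230*(-15) = 8]
q=1: r=1, s=-27, t=29   [247*(-27) + 230*(29) = 1]
q=8: r=0, s=230, t=-247   [247*(230) + 230*(-247) = 0]
GCD = 1; from the row with r=1: x=-27, y=29
Check: 247*(-27) + 230*(29) = -6669 + 6670 = 1

GCD = 1, x = -27, y = 29


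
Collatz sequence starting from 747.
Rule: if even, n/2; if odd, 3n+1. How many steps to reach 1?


747 → 2242 → 1121 → 3364 → 1682 → 841 → 2524 → 1262 → 631 → 1894 → 947 → 2842 → 1421 → 4264 → 2132 → 1066 → 533 → 1600 → 800 → 400 → 200 → 100 → 50 → 25 → 76 → 38 → 19 → 58 → 29 → 88 → 44 → 22 → 11 → 34 → 17 → 52 → 26 → 13 → 40 → 20 → 10 → 5 → 16 → 8 → 4 → 2 → 1
Total steps = 46

46 steps


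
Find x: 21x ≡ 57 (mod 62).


GCD(21, 62) = 1, unique solution
a^(-1) mod 62 = 3
x = 3 * 57 mod 62 = 47

x ≡ 47 (mod 62)


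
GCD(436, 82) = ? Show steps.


436 = 5 * 82 + 26
82 = 3 * 26 + 4
26 = 6 * 4 + 2
4 = 2 * 2 + 0
GCD = 2


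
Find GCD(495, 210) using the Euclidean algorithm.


495 = 2 * 210 + 75
210 = 2 * 75 + 60
75 = 1 * 60 + 15
60 = 4 * 15 + 0
GCD = 15


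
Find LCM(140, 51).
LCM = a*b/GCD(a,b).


GCD(140, 51) = 1
LCM = 140*51/1 = 7140/1 = 7140

LCM = 7140


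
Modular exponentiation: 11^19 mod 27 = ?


11^1 mod 27 = 11
11^2 mod 27 = 13
11^3 mod 27 = 8
11^4 mod 27 = 7
11^5 mod 27 = 23
11^6 mod 27 = 10
11^7 mod 27 = 2
11^8 mod 27 = 22
11^9 mod 27 = 26
11^10 mod 27 = 16
11^11 mod 27 = 14
11^12 mod 27 = 19
11^13 mod 27 = 20
11^14 mod 27 = 4
11^15 mod 27 = 17
11^16 mod 27 = 25
11^17 mod 27 = 5
11^18 mod 27 = 1
11^19 mod 27 = 11


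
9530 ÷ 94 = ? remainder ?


9530 = 94 * 101 + 36
Check: 9494 + 36 = 9530

q = 101, r = 36


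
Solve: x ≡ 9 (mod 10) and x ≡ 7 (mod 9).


M = 10*9 = 90
M1 = M/10 = 9, M2 = M/9 = 10
M1^(-1) mod 10 = 9, M2^(-1) mod 9 = 1
x = 9*9*9 + 7*10*1 = 799
799 mod 90 = 79
Check: 79 mod 10 = 9 ✓, 79 mod 9 = 7 ✓

x ≡ 79 (mod 90)


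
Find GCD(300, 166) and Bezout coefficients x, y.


Tabular extended Euclidean (each row: r = 300*s + 166*t):
r=300, s=1, t=0
r=166, s=0, t=1
q=1: r=134, s=1, t=-1   [300*(1) + 166*(-1) = 134]
q=1: r=32, s=-1, t=2   [300*(-1) + 166*(2) = 32]
q=4: r=6, s=5, t=-9   [300*(5) + 166*(-9) = 6]
q=5: r=2, s=-26, t=47   [300*(-26) + 166*(47) = 2]
q=3: r=0, s=83, t=-150   [300*(83) + 166*(-150) = 0]
GCD = 2; from the row with r=2: x=-26, y=47
Check: 300*(-26) + 166*(47) = -7800 + 7802 = 2

GCD = 2, x = -26, y = 47


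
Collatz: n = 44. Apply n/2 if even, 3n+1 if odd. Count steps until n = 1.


44 → 22 → 11 → 34 → 17 → 52 → 26 → 13 → 40 → 20 → 10 → 5 → 16 → 8 → 4 → 2 → 1
Total steps = 16

16 steps


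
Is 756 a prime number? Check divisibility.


756 / 2 = 378 (exact division)
756 is NOT prime.

No, 756 is not prime


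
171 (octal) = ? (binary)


171 (base 8) = 121 (decimal)
121 (decimal) = 1111001 (base 2)


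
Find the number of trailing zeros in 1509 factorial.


floor(1509/5) = 301
floor(1509/25) = 60
floor(1509/125) = 12
floor(1509/625) = 2
Total = 375

375 trailing zeros


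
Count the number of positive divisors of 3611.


3611 = 23^1 × 157^1
d(3611) = (1+1) × (1+1) = 4

4 divisors


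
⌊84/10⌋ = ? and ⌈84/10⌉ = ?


84/10 = 8.4000
floor = 8
ceil = 9

floor = 8, ceil = 9


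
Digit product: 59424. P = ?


5 × 9 × 4 × 2 × 4 = 1440


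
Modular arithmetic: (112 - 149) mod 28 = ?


112 - 149 = -37
-37 mod 28 = 19


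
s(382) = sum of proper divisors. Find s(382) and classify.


Proper divisors: 1, 2, 191
Sum = 1 + 2 + 191 = 194
194 < 382 → deficient

s(382) = 194 (deficient)


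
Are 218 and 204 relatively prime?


Euclidean algorithm:
218 = 1 * 204 + 14
204 = 14 * 14 + 8
14 = 1 * 8 + 6
8 = 1 * 6 + 2
6 = 3 * 2 + 0
GCD(218, 204) = 2

No, not coprime (GCD = 2)


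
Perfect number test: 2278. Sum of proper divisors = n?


Proper divisors of 2278: 1, 2, 17, 34, 67, 134, 1139
Sum = 1 + 2 + 17 + 34 + 67 + 134 + 1139 = 1394

No, 2278 is not perfect (1394 ≠ 2278)


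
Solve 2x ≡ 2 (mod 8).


GCD(2, 8) = 2 divides 2
Divide: 1x ≡ 1 (mod 4)
x ≡ 1 (mod 4)


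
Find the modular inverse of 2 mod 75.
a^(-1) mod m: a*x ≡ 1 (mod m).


Use the extended Euclidean algorithm on (75, 2); each row r = 75*s + 2*t:
r=75, s=1, t=0
r=2, s=0, t=1
q=37: r=1, s=1, t=-37   [75*(1) + 2*(-37) = 1]
q=2: r=0, s=-2, t=75   [75*(-2) + 2*(75) = 0]
GCD = 1 with t = -37, so 2*(-37) ≡ 1 (mod 75)
Inverse = -37 mod 75 = 38
Check: 2 * 38 = 76 ≡ 1 (mod 75)

2^(-1) ≡ 38 (mod 75)


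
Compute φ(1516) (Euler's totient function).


1516 = 2^2 × 379
Prime factors: 2, 379
φ(1516) = 1516 × (1-1/2) × (1-1/379)
= 1516 × 1/2 × 378/379 = 756

φ(1516) = 756


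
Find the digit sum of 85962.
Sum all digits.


8 + 5 + 9 + 6 + 2 = 30


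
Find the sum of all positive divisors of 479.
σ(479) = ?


Divisors of 479: 1, 479
Sum = 1 + 479 = 480

σ(479) = 480
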